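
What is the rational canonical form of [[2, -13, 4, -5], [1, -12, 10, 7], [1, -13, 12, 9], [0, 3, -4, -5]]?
The invariant factors of A (the non-unit diagonal entries of the Smith normal form of xI - A over ℚ[x]) are x(x - 1)(x + 2)^2, each dividing the next. The characteristic polynomial is their product, x(x - 1)(x + 2)^2.

The rational canonical form is the block-diagonal matrix of companion matrices C(f_i):
R = [[0, 0, 0, 0], [1, 0, 0, 4], [0, 1, 0, 0], [0, 0, 1, -3]].

R = [[0, 0, 0, 0], [1, 0, 0, 4], [0, 1, 0, 0], [0, 0, 1, -3]]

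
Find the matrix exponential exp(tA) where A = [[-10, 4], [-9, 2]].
A has Jordan form J = [[-4, 1], [0, -4]] with A = PJP^{-1}, so e^{tA} = P e^{tJ} P^{-1}.

For a Jordan block J_k(λ), e^{tJ_k(λ)} = e^{λt} · (I + tN + t^2 N^2/2! + ... + t^{k-1} N^{k-1}/(k-1)!) where N is the nilpotent superdiagonal part.

Assembling the blocks and conjugating back gives the entries of e^{tA} as shown above.

e^{tA} = [[(1 - 6*t)*e^{-4*t}, 4*t*e^{-4*t}], [-9*t*e^{-4*t}, (6*t + 1)*e^{-4*t}]]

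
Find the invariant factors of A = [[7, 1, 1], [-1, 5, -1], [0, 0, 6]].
x - 6, (x - 6)^2

The Jordan structure of A has elementary divisors (x - 6)^2, (x - 6). Arranging the block sizes at each eigenvalue in decreasing order and taking row products gives the invariant factors.

Invariant factors (smallest first, each dividing the next): x - 6, (x - 6)^2.

Check: the last factor (x - 6)^2 is the minimal polynomial, and the product (x - 6)^3 is the characteristic polynomial.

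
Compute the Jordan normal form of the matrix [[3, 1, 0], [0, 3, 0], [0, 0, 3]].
The characteristic polynomial is det(xI - A) = (x - 3)^3, so the eigenvalues are 3 (algebraic multiplicity 3).

For λ = 3: rank(A - 3I) = 1, rank((A - 3I)^2) = 0. The eigenspace has dimension 3 - 1 = 2, so there are 2 Jordan blocks; the rank sequence gives block sizes [2, 1].

Assembling the blocks gives the Jordan form J above.

J = [[3, 1, 0], [0, 3, 0], [0, 0, 3]]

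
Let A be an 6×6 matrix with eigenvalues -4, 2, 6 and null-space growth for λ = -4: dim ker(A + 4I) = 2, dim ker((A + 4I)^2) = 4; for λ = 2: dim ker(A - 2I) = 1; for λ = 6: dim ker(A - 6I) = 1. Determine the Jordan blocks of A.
Jordan blocks: (-4, 2), (-4, 2), (2, 1), (6, 1)

λ = -4: successive nullity increments [2, 2] count blocks of size ≥ k; block sizes are [2, 2].
λ = 2: successive nullity increments [1] count blocks of size ≥ k; block sizes are [1].
λ = 6: successive nullity increments [1] count blocks of size ≥ k; block sizes are [1].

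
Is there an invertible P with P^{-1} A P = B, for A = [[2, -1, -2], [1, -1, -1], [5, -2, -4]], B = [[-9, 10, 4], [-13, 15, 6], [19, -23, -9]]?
Two matrices over a field are similar if and only if they have the same invariant factors.

Both A and B have characteristic polynomial (x + 1)^3 and minimal polynomial (x + 1)^3. Computing further, both have invariant factors (x + 1)^3. Hence A and B are similar.

Yes.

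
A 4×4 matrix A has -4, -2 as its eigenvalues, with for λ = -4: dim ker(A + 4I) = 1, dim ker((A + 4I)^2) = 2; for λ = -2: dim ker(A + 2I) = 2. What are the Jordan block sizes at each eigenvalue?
λ = -4: successive nullity increments [1, 1] count blocks of size ≥ k; block sizes are [2].
λ = -2: successive nullity increments [2] count blocks of size ≥ k; block sizes are [1, 1].

Jordan blocks: (-4, 2), (-2, 1), (-2, 1)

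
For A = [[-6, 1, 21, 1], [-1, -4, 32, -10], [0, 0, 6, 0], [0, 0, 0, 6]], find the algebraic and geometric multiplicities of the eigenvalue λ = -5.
The characteristic polynomial is (x - 6)^2(x + 5)^2, so the factor x + 5 appears with exponent 2: the algebraic multiplicity is 2.

rank(A + 5I) = 3, so the eigenspace has dimension 4 - 3 = 1: the geometric multiplicity is 1.

Since 1 < 2, A is not diagonalizable.

algebraic multiplicity 2, geometric multiplicity 1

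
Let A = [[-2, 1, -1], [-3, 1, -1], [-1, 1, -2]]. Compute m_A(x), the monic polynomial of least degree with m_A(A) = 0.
m_A(x) = (x + 1)^3

The characteristic polynomial factors as (x + 1)^3. The minimal polynomial is ∏(x - λ)^{k_λ} where k_λ is the size of the largest Jordan block at λ.

For λ = -1: rank(A + I) = 2, and the largest Jordan block has size 3 (the smallest k with rank((A + I)^k) = rank((A + I)^(k+1))).

So m_A(x) = (x + 1)^3.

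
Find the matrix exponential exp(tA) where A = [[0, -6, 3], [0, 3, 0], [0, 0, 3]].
e^{tA} = [[1, 2 - 2*e^{3*t}, e^{3*t} - 1], [0, e^{3*t}, 0], [0, 0, e^{3*t}]]

A has Jordan form J = [[0, 0, 0], [0, 3, 0], [0, 0, 3]] with A = PJP^{-1}, so e^{tA} = P e^{tJ} P^{-1}.

For a Jordan block J_k(λ), e^{tJ_k(λ)} = e^{λt} · (I + tN + t^2 N^2/2! + ... + t^{k-1} N^{k-1}/(k-1)!) where N is the nilpotent superdiagonal part.

Assembling the blocks and conjugating back gives the entries of e^{tA} as shown above.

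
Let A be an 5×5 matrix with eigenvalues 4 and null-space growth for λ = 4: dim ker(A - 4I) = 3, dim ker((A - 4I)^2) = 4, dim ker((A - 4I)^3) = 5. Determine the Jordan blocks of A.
λ = 4: successive nullity increments [3, 1, 1] count blocks of size ≥ k; block sizes are [3, 1, 1].

Jordan blocks: (4, 3), (4, 1), (4, 1)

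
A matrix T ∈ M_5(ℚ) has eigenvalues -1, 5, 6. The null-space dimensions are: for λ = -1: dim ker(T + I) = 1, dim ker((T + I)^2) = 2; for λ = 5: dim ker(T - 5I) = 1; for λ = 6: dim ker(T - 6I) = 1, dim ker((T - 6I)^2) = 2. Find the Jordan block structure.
λ = -1: successive nullity increments [1, 1] count blocks of size ≥ k; block sizes are [2].
λ = 5: successive nullity increments [1] count blocks of size ≥ k; block sizes are [1].
λ = 6: successive nullity increments [1, 1] count blocks of size ≥ k; block sizes are [2].

Jordan blocks: (-1, 2), (5, 1), (6, 2)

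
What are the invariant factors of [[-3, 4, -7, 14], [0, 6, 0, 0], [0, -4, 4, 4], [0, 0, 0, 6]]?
The Jordan structure of A has elementary divisors (x + 3), (x - 4), (x - 6), (x - 6). Arranging the block sizes at each eigenvalue in decreasing order and taking row products gives the invariant factors.

Invariant factors (smallest first, each dividing the next): x - 6, (x - 6)(x - 4)(x + 3).

Check: the last factor (x - 6)(x - 4)(x + 3) is the minimal polynomial, and the product (x - 6)^2(x - 4)(x + 3) is the characteristic polynomial.

x - 6, (x - 6)(x - 4)(x + 3)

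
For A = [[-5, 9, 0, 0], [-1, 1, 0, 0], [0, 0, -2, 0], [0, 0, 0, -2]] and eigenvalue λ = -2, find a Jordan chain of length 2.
v_1 = [[2, 1, 0, 0]]^T, v_2 = [[3, 1, 0, 0]]^T

We seek v_1 ∈ ker((A + 2I)^2) \ ker(A + 2I), then set v_{i+1} = (A + 2I) v_i.

One such chain is v_1 = [[2, 1, 0, 0]]^T, v_2 = [[3, 1, 0, 0]]^T. Check: (A + 2I) v_2 = [[0, 0, 0, 0]]^T = 0.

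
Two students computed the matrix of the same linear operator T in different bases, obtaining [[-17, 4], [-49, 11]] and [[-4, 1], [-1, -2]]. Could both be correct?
Two matrices over a field are similar if and only if they have the same invariant factors.

Both A and B have characteristic polynomial (x + 3)^2 and minimal polynomial (x + 3)^2. Computing further, both have invariant factors (x + 3)^2. Hence A and B are similar.

Yes.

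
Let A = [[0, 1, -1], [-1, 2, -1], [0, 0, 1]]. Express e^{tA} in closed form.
A has Jordan form J = [[1, 1, 0], [0, 1, 0], [0, 0, 1]] with A = PJP^{-1}, so e^{tA} = P e^{tJ} P^{-1}.

For a Jordan block J_k(λ), e^{tJ_k(λ)} = e^{λt} · (I + tN + t^2 N^2/2! + ... + t^{k-1} N^{k-1}/(k-1)!) where N is the nilpotent superdiagonal part.

Assembling the blocks and conjugating back gives the entries of e^{tA} as shown above.

e^{tA} = [[(1 - t)*e^{t}, t*e^{t}, -t*e^{t}], [-t*e^{t}, (t + 1)*e^{t}, -t*e^{t}], [0, 0, e^{t}]]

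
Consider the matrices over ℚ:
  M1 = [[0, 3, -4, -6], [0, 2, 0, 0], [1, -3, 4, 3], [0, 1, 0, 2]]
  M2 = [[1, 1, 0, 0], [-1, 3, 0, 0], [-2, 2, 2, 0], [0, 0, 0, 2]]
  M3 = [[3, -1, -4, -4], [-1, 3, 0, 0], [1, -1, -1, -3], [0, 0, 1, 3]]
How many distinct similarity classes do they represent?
3 classes: {M1}, {M2}, {M3}

Characteristic polynomials: χ_{M1} = (x - 2)^4, χ_{M2} = (x - 2)^4, χ_{M3} = (x - 2)^4.

{M1}: invariant factors (x - 2)^2, (x - 2)^2.

{M2}: invariant factors x - 2, x - 2, (x - 2)^2.

{M3}: invariant factors x - 2, (x - 2)^3.

Matrices are similar if and only if their invariant-factor lists agree; the partition into similarity classes is {M1}, {M2}, {M3}.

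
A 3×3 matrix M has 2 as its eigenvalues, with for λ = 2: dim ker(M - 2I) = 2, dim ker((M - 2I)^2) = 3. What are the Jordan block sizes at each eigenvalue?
Jordan blocks: (2, 2), (2, 1)

λ = 2: successive nullity increments [2, 1] count blocks of size ≥ k; block sizes are [2, 1].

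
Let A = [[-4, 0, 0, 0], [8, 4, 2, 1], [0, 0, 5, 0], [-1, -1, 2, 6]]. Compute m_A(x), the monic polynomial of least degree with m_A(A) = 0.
The characteristic polynomial factors as (x - 5)^3(x + 4). The minimal polynomial is ∏(x - λ)^{k_λ} where k_λ is the size of the largest Jordan block at λ.

For λ = -4: rank(A + 4I) = 3, and the largest Jordan block has size 1 (the smallest k with rank((A + 4I)^k) = rank((A + 4I)^(k+1))).
For λ = 5: rank(A - 5I) = 2, and the largest Jordan block has size 2 (the smallest k with rank((A - 5I)^k) = rank((A - 5I)^(k+1))).

So m_A(x) = (x - 5)^2(x + 4).

m_A(x) = (x - 5)^2(x + 4)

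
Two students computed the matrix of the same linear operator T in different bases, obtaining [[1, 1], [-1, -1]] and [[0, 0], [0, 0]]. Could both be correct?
No.

Both have characteristic polynomial x^2, but the minimal polynomial of A is x^2 while the minimal polynomial of B is x. The minimal polynomial is a similarity invariant, so A and B are not similar.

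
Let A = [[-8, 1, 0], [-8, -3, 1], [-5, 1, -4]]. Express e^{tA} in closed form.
e^{tA} = [[(t^2 - 6*t + 2)*e^{-5*t}/2, t*(2 - t)*e^{-5*t}/2, t^2*e^{-5*t}/2], [t*(3*t - 16)*e^{-5*t}/2, (-3*t^2 + 4*t + 2)*e^{-5*t}/2, t*(3*t + 2)*e^{-5*t}/2], [t*(t - 5)*e^{-5*t}, t*(1 - t)*e^{-5*t}, (t^2 + t + 1)*e^{-5*t}]]

A has Jordan form J = [[-5, 1, 0], [0, -5, 1], [0, 0, -5]] with A = PJP^{-1}, so e^{tA} = P e^{tJ} P^{-1}.

For a Jordan block J_k(λ), e^{tJ_k(λ)} = e^{λt} · (I + tN + t^2 N^2/2! + ... + t^{k-1} N^{k-1}/(k-1)!) where N is the nilpotent superdiagonal part.

Assembling the blocks and conjugating back gives the entries of e^{tA} as shown above.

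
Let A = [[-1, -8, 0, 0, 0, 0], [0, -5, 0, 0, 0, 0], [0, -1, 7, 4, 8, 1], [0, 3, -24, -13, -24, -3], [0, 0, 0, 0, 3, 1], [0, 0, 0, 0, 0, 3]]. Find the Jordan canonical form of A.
J = [[-5, 1, 0, 0, 0, 0], [0, -5, 0, 0, 0, 0], [0, 0, -1, 0, 0, 0], [0, 0, 0, -1, 0, 0], [0, 0, 0, 0, 3, 1], [0, 0, 0, 0, 0, 3]]

The characteristic polynomial is det(xI - A) = (x - 3)^2(x + 1)^2(x + 5)^2, so the eigenvalues are -5 (algebraic multiplicity 2), -1 (algebraic multiplicity 2), 3 (algebraic multiplicity 2).

For λ = -5: rank(A + 5I) = 5, rank((A + 5I)^2) = 4. The eigenspace has dimension 6 - 5 = 1, so there is 1 Jordan block; the rank sequence gives block sizes [2].

For λ = -1: rank(A + I) = 4. The eigenspace has dimension 6 - 4 = 2, so there are 2 Jordan blocks; the rank sequence gives block sizes [1, 1].

For λ = 3: rank(A - 3I) = 5, rank((A - 3I)^2) = 4. The eigenspace has dimension 6 - 5 = 1, so there is 1 Jordan block; the rank sequence gives block sizes [2].

Assembling the blocks gives the Jordan form J above.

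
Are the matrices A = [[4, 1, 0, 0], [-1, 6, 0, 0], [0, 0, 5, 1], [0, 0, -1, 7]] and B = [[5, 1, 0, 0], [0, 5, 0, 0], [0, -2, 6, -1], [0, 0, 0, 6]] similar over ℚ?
Two matrices over a field are similar if and only if they have the same invariant factors.

Both A and B have characteristic polynomial (x - 6)^2(x - 5)^2 and minimal polynomial (x - 6)^2(x - 5)^2. Computing further, both have invariant factors (x - 6)^2(x - 5)^2. Hence A and B are similar.

Yes.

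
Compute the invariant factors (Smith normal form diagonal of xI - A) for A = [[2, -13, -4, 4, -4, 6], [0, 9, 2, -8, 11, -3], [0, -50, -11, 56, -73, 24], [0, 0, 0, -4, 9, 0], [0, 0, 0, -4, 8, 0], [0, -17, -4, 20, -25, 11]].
The Jordan structure of A has elementary divisors (x - 2)^3, (x - 2)^2, (x - 5). Arranging the block sizes at each eigenvalue in decreasing order and taking row products gives the invariant factors.

Invariant factors (smallest first, each dividing the next): (x - 2)^2, (x - 5)(x - 2)^3.

Check: the last factor (x - 5)(x - 2)^3 is the minimal polynomial, and the product (x - 5)(x - 2)^5 is the characteristic polynomial.

(x - 2)^2, (x - 5)(x - 2)^3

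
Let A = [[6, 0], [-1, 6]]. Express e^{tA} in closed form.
e^{tA} = [[e^{6*t}, 0], [-t*e^{6*t}, e^{6*t}]]

A has Jordan form J = [[6, 1], [0, 6]] with A = PJP^{-1}, so e^{tA} = P e^{tJ} P^{-1}.

For a Jordan block J_k(λ), e^{tJ_k(λ)} = e^{λt} · (I + tN + t^2 N^2/2! + ... + t^{k-1} N^{k-1}/(k-1)!) where N is the nilpotent superdiagonal part.

Assembling the blocks and conjugating back gives the entries of e^{tA} as shown above.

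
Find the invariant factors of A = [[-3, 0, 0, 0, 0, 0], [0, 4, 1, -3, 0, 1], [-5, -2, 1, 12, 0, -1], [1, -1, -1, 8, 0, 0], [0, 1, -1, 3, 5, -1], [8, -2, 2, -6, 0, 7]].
The Jordan structure of A has elementary divisors (x + 3), (x - 5)^2, (x - 5)^2, (x - 5). Arranging the block sizes at each eigenvalue in decreasing order and taking row products gives the invariant factors.

Invariant factors (smallest first, each dividing the next): x - 5, (x - 5)^2, (x - 5)^2(x + 3).

Check: the last factor (x - 5)^2(x + 3) is the minimal polynomial, and the product (x - 5)^5(x + 3) is the characteristic polynomial.

x - 5, (x - 5)^2, (x - 5)^2(x + 3)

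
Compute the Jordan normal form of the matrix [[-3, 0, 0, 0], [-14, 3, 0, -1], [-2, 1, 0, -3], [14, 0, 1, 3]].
J = [[-3, 0, 0, 0], [0, 2, 1, 0], [0, 0, 2, 1], [0, 0, 0, 2]]

The characteristic polynomial is det(xI - A) = (x - 2)^3(x + 3), so the eigenvalues are -3 (algebraic multiplicity 1), 2 (algebraic multiplicity 3).

For λ = -3: algebraic multiplicity 1 gives one 1×1 block.

For λ = 2: rank(A - 2I) = 3, rank((A - 2I)^2) = 2, rank((A - 2I)^3) = 1. The eigenspace has dimension 4 - 3 = 1, so there is 1 Jordan block; the rank sequence gives block sizes [3].

Assembling the blocks gives the Jordan form J above.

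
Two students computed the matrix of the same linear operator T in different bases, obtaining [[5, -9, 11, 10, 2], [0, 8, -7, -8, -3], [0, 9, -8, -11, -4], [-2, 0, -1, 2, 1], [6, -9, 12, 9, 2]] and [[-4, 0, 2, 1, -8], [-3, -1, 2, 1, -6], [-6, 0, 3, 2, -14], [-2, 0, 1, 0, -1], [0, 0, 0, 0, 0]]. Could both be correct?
No.

trace(A) = 9 but trace(B) = -2. The trace is a similarity invariant, so A and B are not similar.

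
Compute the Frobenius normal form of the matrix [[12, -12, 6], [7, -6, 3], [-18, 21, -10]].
R = [[0, 0, 6], [1, 0, 3], [0, 1, -4]]

The invariant factors of A (the non-unit diagonal entries of the Smith normal form of xI - A over ℚ[x]) are (x + 1)(x^2 + 3x - 6), each dividing the next. The characteristic polynomial is their product, (x + 1)(x^2 + 3x - 6).

The rational canonical form is the block-diagonal matrix of companion matrices C(f_i):
R = [[0, 0, 6], [1, 0, 3], [0, 1, -4]].

Note the characteristic polynomial does not split into linear factors over ℚ, so A has no Jordan form over ℚ; the rational canonical form exists over any field.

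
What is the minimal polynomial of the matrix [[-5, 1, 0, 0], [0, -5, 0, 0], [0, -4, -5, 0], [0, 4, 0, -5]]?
m_A(x) = (x + 5)^2

The characteristic polynomial factors as (x + 5)^4. The minimal polynomial is ∏(x - λ)^{k_λ} where k_λ is the size of the largest Jordan block at λ.

For λ = -5: rank(A + 5I) = 1, and the largest Jordan block has size 2 (the smallest k with rank((A + 5I)^k) = rank((A + 5I)^(k+1))).

So m_A(x) = (x + 5)^2.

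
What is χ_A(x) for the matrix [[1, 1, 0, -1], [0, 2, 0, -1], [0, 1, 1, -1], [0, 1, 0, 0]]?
xI - A = [[x - 1, -1, 0, 1], [0, x - 2, 0, 1], [0, -1, x - 1, 1], [0, -1, 0, x]].

Expanding det(xI - A) along the first row:
det(xI - A) = + (x - 1)·det([[x - 2, 0, 1], [-1, x - 1, 1], [-1, 0, x]]) - (-1)·det([[0, 0, 1], [0, x - 1, 1], [0, 0, x]]) + (0)·det([[0, x - 2, 1], [0, -1, 1], [0, -1, x]]) - (1)·det([[0, x - 2, 0], [0, -1, x - 1], [0, -1, 0]]).

Evaluating gives χ_A(x) = x^4 - 4x^3 + 6x^2 - 4x + 1 = (x - 1)^4.

χ_A(x) = (x - 1)^4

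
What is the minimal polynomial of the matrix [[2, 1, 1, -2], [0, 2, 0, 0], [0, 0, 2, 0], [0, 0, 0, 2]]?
The characteristic polynomial factors as (x - 2)^4. The minimal polynomial is ∏(x - λ)^{k_λ} where k_λ is the size of the largest Jordan block at λ.

For λ = 2: rank(A - 2I) = 1, and the largest Jordan block has size 2 (the smallest k with rank((A - 2I)^k) = rank((A - 2I)^(k+1))).

So m_A(x) = (x - 2)^2.

m_A(x) = (x - 2)^2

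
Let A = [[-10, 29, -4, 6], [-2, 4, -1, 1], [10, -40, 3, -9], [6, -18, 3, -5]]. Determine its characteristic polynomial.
xI - A = [[x + 10, -29, 4, -6], [2, x - 4, 1, -1], [-10, 40, x - 3, 9], [-6, 18, -3, x + 5]].

Expanding det(xI - A) along the first row:
det(xI - A) = + (x + 10)·det([[x - 4, 1, -1], [40, x - 3, 9], [18, -3, x + 5]]) - (-29)·det([[2, 1, -1], [-10, x - 3, 9], [-6, -3, x + 5]]) + (4)·det([[2, x - 4, -1], [-10, 40, 9], [-6, 18, x + 5]]) - (-6)·det([[2, x - 4, 1], [-10, 40, x - 3], [-6, 18, -3]]).

Evaluating gives χ_A(x) = x^4 + 8x^3 + 24x^2 + 32x + 16 = (x + 2)^4.

χ_A(x) = (x + 2)^4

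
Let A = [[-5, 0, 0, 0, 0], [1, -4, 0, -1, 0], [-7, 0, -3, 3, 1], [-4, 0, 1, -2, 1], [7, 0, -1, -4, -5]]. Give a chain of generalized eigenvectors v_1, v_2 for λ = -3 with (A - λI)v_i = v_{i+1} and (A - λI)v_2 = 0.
We seek v_1 ∈ ker((A + 3I)^2) \ ker(A + 3I), then set v_{i+1} = (A + 3I) v_i.

One such chain is v_1 = [[0, 1, -1, 0, 2]]^T, v_2 = [[0, -1, 2, 1, -3]]^T. Check: (A + 3I) v_2 = [[0, 0, 0, 0, 0]]^T = 0.

v_1 = [[0, 1, -1, 0, 2]]^T, v_2 = [[0, -1, 2, 1, -3]]^T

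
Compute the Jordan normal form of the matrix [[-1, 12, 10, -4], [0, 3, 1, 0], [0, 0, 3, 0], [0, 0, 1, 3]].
J = [[-1, 0, 0, 0], [0, 3, 1, 0], [0, 0, 3, 0], [0, 0, 0, 3]]

The characteristic polynomial is det(xI - A) = (x - 3)^3(x + 1), so the eigenvalues are -1 (algebraic multiplicity 1), 3 (algebraic multiplicity 3).

For λ = -1: algebraic multiplicity 1 gives one 1×1 block.

For λ = 3: rank(A - 3I) = 2, rank((A - 3I)^2) = 1. The eigenspace has dimension 4 - 2 = 2, so there are 2 Jordan blocks; the rank sequence gives block sizes [2, 1].

Assembling the blocks gives the Jordan form J above.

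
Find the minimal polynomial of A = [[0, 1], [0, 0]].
The characteristic polynomial factors as x^2. The minimal polynomial is ∏(x - λ)^{k_λ} where k_λ is the size of the largest Jordan block at λ.

For λ = 0: rank(A) = 1, and the largest Jordan block has size 2 (the smallest k with rank(A^k) = rank(A^(k+1))).

So m_A(x) = x^2.

m_A(x) = x^2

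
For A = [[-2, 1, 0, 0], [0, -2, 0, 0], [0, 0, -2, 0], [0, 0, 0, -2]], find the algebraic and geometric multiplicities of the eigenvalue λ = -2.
algebraic multiplicity 4, geometric multiplicity 3

The characteristic polynomial is (x + 2)^4, so the factor x + 2 appears with exponent 4: the algebraic multiplicity is 4.

rank(A + 2I) = 1, so the eigenspace has dimension 4 - 1 = 3: the geometric multiplicity is 3.

Since 3 < 4, A is not diagonalizable.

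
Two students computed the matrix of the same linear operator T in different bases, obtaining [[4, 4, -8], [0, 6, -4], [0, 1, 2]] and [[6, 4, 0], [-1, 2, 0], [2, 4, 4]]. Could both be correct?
Yes.

Two matrices over a field are similar if and only if they have the same invariant factors.

Both A and B have characteristic polynomial (x - 4)^3 and minimal polynomial (x - 4)^2. Computing further, both have invariant factors x - 4, (x - 4)^2. Hence A and B are similar.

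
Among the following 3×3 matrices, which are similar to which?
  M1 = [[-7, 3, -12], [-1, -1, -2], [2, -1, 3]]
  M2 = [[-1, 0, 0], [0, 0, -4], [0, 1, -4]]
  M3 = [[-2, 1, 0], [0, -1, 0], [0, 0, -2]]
Characteristic polynomials: χ_{M1} = (x + 1)(x + 2)^2, χ_{M2} = (x + 1)(x + 2)^2, χ_{M3} = (x + 1)(x + 2)^2.

{M1, M2}: invariant factors (x + 1)(x + 2)^2.

{M3}: invariant factors x + 2, (x + 1)(x + 2).

Matrices are similar if and only if their invariant-factor lists agree; the partition into similarity classes is {M1, M2}, {M3}.

2 classes: {M1, M2}, {M3}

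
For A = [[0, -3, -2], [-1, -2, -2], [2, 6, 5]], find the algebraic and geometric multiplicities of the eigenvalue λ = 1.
The characteristic polynomial is (x - 1)^3, so the factor x - 1 appears with exponent 3: the algebraic multiplicity is 3.

rank(A - I) = 1, so the eigenspace has dimension 3 - 1 = 2: the geometric multiplicity is 2.

Since 2 < 3, A is not diagonalizable.

algebraic multiplicity 3, geometric multiplicity 2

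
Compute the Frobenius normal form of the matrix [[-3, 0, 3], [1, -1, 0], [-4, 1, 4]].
The invariant factors of A (the non-unit diagonal entries of the Smith normal form of xI - A over ℚ[x]) are x^3 - x - 3, each dividing the next. The characteristic polynomial is their product, x^3 - x - 3.

The rational canonical form is the block-diagonal matrix of companion matrices C(f_i):
R = [[0, 0, 3], [1, 0, 1], [0, 1, 0]].

Note the characteristic polynomial does not split into linear factors over ℚ, so A has no Jordan form over ℚ; the rational canonical form exists over any field.

R = [[0, 0, 3], [1, 0, 1], [0, 1, 0]]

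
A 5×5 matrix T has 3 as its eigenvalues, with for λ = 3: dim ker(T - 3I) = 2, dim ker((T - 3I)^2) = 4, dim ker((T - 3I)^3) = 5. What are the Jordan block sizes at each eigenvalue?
Jordan blocks: (3, 3), (3, 2)

λ = 3: successive nullity increments [2, 2, 1] count blocks of size ≥ k; block sizes are [3, 2].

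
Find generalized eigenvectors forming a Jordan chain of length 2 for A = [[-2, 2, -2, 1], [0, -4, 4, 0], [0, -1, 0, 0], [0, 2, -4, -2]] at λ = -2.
We seek v_1 ∈ ker((A + 2I)^2) \ ker(A + 2I), then set v_{i+1} = (A + 2I) v_i.

One such chain is v_1 = [[-1, 2, 1, -1]]^T, v_2 = [[1, 0, 0, 0]]^T. Check: (A + 2I) v_2 = [[0, 0, 0, 0]]^T = 0.

v_1 = [[-1, 2, 1, -1]]^T, v_2 = [[1, 0, 0, 0]]^T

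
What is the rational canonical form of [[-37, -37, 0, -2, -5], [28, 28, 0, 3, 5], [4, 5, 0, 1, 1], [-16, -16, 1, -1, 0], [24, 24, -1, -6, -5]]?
The invariant factors of A (the non-unit diagonal entries of the Smith normal form of xI - A over ℚ[x]) are x + 5, x^2(x + 5)^2, each dividing the next. The characteristic polynomial is their product, x^2(x + 5)^3.

The rational canonical form is the block-diagonal matrix of companion matrices C(f_i):
R = [[-5, 0, 0, 0, 0], [0, 0, 0, 0, 0], [0, 1, 0, 0, 0], [0, 0, 1, 0, -25], [0, 0, 0, 1, -10]].

R = [[-5, 0, 0, 0, 0], [0, 0, 0, 0, 0], [0, 1, 0, 0, 0], [0, 0, 1, 0, -25], [0, 0, 0, 1, -10]]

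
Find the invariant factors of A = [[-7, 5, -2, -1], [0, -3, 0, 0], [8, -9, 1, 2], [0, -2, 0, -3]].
The Jordan structure of A has elementary divisors (x + 3)^2, (x + 3)^2. Arranging the block sizes at each eigenvalue in decreasing order and taking row products gives the invariant factors.

Invariant factors (smallest first, each dividing the next): (x + 3)^2, (x + 3)^2.

Check: the last factor (x + 3)^2 is the minimal polynomial, and the product (x + 3)^4 is the characteristic polynomial.

(x + 3)^2, (x + 3)^2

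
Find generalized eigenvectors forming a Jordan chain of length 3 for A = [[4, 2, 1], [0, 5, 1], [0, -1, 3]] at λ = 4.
v_1 = [[-2, 1, 0]]^T, v_2 = [[2, 1, -1]]^T, v_3 = [[1, 0, 0]]^T

We seek v_1 ∈ ker((A - 4I)^3) \ ker((A - 4I)^2), then set v_{i+1} = (A - 4I) v_i.

One such chain is v_1 = [[-2, 1, 0]]^T, v_2 = [[2, 1, -1]]^T, v_3 = [[1, 0, 0]]^T. Check: (A - 4I) v_3 = [[0, 0, 0]]^T = 0.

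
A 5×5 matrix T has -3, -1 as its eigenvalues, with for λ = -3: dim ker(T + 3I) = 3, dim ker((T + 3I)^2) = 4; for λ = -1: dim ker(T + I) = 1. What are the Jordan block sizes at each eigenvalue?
λ = -3: successive nullity increments [3, 1] count blocks of size ≥ k; block sizes are [2, 1, 1].
λ = -1: successive nullity increments [1] count blocks of size ≥ k; block sizes are [1].

Jordan blocks: (-3, 2), (-3, 1), (-3, 1), (-1, 1)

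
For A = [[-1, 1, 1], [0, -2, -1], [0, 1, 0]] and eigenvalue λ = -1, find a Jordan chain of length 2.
v_1 = [[0, -1, 2]]^T, v_2 = [[1, -1, 1]]^T

We seek v_1 ∈ ker((A + I)^2) \ ker(A + I), then set v_{i+1} = (A + I) v_i.

One such chain is v_1 = [[0, -1, 2]]^T, v_2 = [[1, -1, 1]]^T. Check: (A + I) v_2 = [[0, 0, 0]]^T = 0.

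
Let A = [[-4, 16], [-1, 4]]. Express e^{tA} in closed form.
A has Jordan form J = [[0, 1], [0, 0]] with A = PJP^{-1}, so e^{tA} = P e^{tJ} P^{-1}.

For a Jordan block J_k(λ), e^{tJ_k(λ)} = e^{λt} · (I + tN + t^2 N^2/2! + ... + t^{k-1} N^{k-1}/(k-1)!) where N is the nilpotent superdiagonal part.

Assembling the blocks and conjugating back gives the entries of e^{tA} as shown above.

e^{tA} = [[1 - 4*t, 16*t], [-t, 4*t + 1]]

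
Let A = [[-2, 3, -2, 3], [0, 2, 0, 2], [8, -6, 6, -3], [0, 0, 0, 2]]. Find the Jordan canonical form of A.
The characteristic polynomial is det(xI - A) = (x - 2)^4, so the eigenvalues are 2 (algebraic multiplicity 4).

For λ = 2: rank(A - 2I) = 2, rank((A - 2I)^2) = 0. The eigenspace has dimension 4 - 2 = 2, so there are 2 Jordan blocks; the rank sequence gives block sizes [2, 2].

Assembling the blocks gives the Jordan form J above.

J = [[2, 1, 0, 0], [0, 2, 0, 0], [0, 0, 2, 1], [0, 0, 0, 2]]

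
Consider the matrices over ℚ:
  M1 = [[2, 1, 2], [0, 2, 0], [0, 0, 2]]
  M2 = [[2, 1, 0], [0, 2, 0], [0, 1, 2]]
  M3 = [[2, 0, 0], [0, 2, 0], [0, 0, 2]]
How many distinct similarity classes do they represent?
2 classes: {M1, M2}, {M3}

Characteristic polynomials: χ_{M1} = (x - 2)^3, χ_{M2} = (x - 2)^3, χ_{M3} = (x - 2)^3.

{M1, M2}: invariant factors x - 2, (x - 2)^2.

{M3}: invariant factors x - 2, x - 2, x - 2.

Matrices are similar if and only if their invariant-factor lists agree; the partition into similarity classes is {M1, M2}, {M3}.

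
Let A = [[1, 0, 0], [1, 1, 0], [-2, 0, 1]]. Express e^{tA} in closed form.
e^{tA} = [[e^{t}, 0, 0], [t*e^{t}, e^{t}, 0], [-2*t*e^{t}, 0, e^{t}]]

A has Jordan form J = [[1, 1, 0], [0, 1, 0], [0, 0, 1]] with A = PJP^{-1}, so e^{tA} = P e^{tJ} P^{-1}.

For a Jordan block J_k(λ), e^{tJ_k(λ)} = e^{λt} · (I + tN + t^2 N^2/2! + ... + t^{k-1} N^{k-1}/(k-1)!) where N is the nilpotent superdiagonal part.

Assembling the blocks and conjugating back gives the entries of e^{tA} as shown above.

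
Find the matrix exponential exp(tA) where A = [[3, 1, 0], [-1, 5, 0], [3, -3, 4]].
e^{tA} = [[(1 - t)*e^{4*t}, t*e^{4*t}, 0], [-t*e^{4*t}, (t + 1)*e^{4*t}, 0], [3*t*e^{4*t}, -3*t*e^{4*t}, e^{4*t}]]

A has Jordan form J = [[4, 1, 0], [0, 4, 0], [0, 0, 4]] with A = PJP^{-1}, so e^{tA} = P e^{tJ} P^{-1}.

For a Jordan block J_k(λ), e^{tJ_k(λ)} = e^{λt} · (I + tN + t^2 N^2/2! + ... + t^{k-1} N^{k-1}/(k-1)!) where N is the nilpotent superdiagonal part.

Assembling the blocks and conjugating back gives the entries of e^{tA} as shown above.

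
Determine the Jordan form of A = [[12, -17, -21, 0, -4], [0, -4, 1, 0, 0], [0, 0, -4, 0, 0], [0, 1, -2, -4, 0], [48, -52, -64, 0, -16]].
J = [[-4, 1, 0, 0, 0], [0, -4, 1, 0, 0], [0, 0, -4, 0, 0], [0, 0, 0, -4, 0], [0, 0, 0, 0, 0]]

The characteristic polynomial is det(xI - A) = x(x + 4)^4, so the eigenvalues are -4 (algebraic multiplicity 4), 0 (algebraic multiplicity 1).

For λ = -4: rank(A + 4I) = 3, rank((A + 4I)^2) = 2, rank((A + 4I)^3) = 1. The eigenspace has dimension 5 - 3 = 2, so there are 2 Jordan blocks; the rank sequence gives block sizes [3, 1].

For λ = 0: algebraic multiplicity 1 gives one 1×1 block.

Assembling the blocks gives the Jordan form J above.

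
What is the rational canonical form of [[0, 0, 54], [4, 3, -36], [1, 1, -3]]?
R = [[0, 0, 54], [1, 0, 27], [0, 1, 0]]

The invariant factors of A (the non-unit diagonal entries of the Smith normal form of xI - A over ℚ[x]) are (x - 6)(x + 3)^2, each dividing the next. The characteristic polynomial is their product, (x - 6)(x + 3)^2.

The rational canonical form is the block-diagonal matrix of companion matrices C(f_i):
R = [[0, 0, 54], [1, 0, 27], [0, 1, 0]].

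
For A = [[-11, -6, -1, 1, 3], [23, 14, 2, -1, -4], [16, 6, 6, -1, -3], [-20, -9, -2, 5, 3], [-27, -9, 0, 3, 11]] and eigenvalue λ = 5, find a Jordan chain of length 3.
v_1 = [[0, 0, 1, 0, 0]]^T, v_2 = [[-1, 2, 1, -2, 0]]^T, v_3 = [[1, -1, -1, 0, 3]]^T

We seek v_1 ∈ ker((A - 5I)^3) \ ker((A - 5I)^2), then set v_{i+1} = (A - 5I) v_i.

One such chain is v_1 = [[0, 0, 1, 0, 0]]^T, v_2 = [[-1, 2, 1, -2, 0]]^T, v_3 = [[1, -1, -1, 0, 3]]^T. Check: (A - 5I) v_3 = [[0, 0, 0, 0, 0]]^T = 0.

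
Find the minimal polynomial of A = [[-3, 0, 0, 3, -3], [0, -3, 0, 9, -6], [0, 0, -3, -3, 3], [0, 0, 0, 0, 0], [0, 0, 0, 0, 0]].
The characteristic polynomial factors as x^2(x + 3)^3. The minimal polynomial is ∏(x - λ)^{k_λ} where k_λ is the size of the largest Jordan block at λ.

For λ = -3: rank(A + 3I) = 2, and the largest Jordan block has size 1 (the smallest k with rank((A + 3I)^k) = rank((A + 3I)^(k+1))).
For λ = 0: rank(A) = 3, and the largest Jordan block has size 1 (the smallest k with rank(A^k) = rank(A^(k+1))).

So m_A(x) = x(x + 3).

m_A(x) = x(x + 3)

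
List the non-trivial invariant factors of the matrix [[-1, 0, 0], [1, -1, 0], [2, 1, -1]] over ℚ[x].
The Jordan structure of A has elementary divisors (x + 1)^3. Arranging the block sizes at each eigenvalue in decreasing order and taking row products gives the invariant factors.

Invariant factors (smallest first, each dividing the next): (x + 1)^3.

Check: the last factor (x + 1)^3 is the minimal polynomial, and the product (x + 1)^3 is the characteristic polynomial.

(x + 1)^3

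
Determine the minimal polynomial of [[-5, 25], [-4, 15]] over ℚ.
m_A(x) = (x - 5)^2

The characteristic polynomial factors as (x - 5)^2. The minimal polynomial is ∏(x - λ)^{k_λ} where k_λ is the size of the largest Jordan block at λ.

For λ = 5: rank(A - 5I) = 1, and the largest Jordan block has size 2 (the smallest k with rank((A - 5I)^k) = rank((A - 5I)^(k+1))).

So m_A(x) = (x - 5)^2.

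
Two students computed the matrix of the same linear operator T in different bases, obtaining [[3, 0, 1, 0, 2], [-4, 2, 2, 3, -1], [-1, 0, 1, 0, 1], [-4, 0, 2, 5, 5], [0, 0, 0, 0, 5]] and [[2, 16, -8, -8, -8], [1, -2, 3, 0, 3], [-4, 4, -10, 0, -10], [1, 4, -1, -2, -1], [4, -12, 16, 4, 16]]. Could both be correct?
No.

trace(A) = 16 but trace(B) = 4. The trace is a similarity invariant, so A and B are not similar.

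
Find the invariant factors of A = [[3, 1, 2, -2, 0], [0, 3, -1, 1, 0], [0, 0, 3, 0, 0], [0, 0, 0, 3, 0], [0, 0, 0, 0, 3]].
The Jordan structure of A has elementary divisors (x - 3)^3, (x - 3), (x - 3). Arranging the block sizes at each eigenvalue in decreasing order and taking row products gives the invariant factors.

Invariant factors (smallest first, each dividing the next): x - 3, x - 3, (x - 3)^3.

Check: the last factor (x - 3)^3 is the minimal polynomial, and the product (x - 3)^5 is the characteristic polynomial.

x - 3, x - 3, (x - 3)^3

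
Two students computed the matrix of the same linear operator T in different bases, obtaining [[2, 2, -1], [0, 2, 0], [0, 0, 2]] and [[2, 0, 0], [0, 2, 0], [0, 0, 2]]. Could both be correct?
No.

Both have characteristic polynomial (x - 2)^3, but the minimal polynomial of A is (x - 2)^2 while the minimal polynomial of B is x - 2. The minimal polynomial is a similarity invariant, so A and B are not similar.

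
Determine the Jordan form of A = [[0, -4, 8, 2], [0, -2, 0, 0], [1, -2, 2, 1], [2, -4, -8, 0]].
J = [[-2, 0, 0, 0], [0, -2, 0, 0], [0, 0, 2, 1], [0, 0, 0, 2]]

The characteristic polynomial is det(xI - A) = (x - 2)^2(x + 2)^2, so the eigenvalues are -2 (algebraic multiplicity 2), 2 (algebraic multiplicity 2).

For λ = -2: rank(A + 2I) = 2. The eigenspace has dimension 4 - 2 = 2, so there are 2 Jordan blocks; the rank sequence gives block sizes [1, 1].

For λ = 2: rank(A - 2I) = 3, rank((A - 2I)^2) = 2. The eigenspace has dimension 4 - 3 = 1, so there is 1 Jordan block; the rank sequence gives block sizes [2].

Assembling the blocks gives the Jordan form J above.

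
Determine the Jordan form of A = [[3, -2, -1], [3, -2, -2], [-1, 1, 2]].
The characteristic polynomial is det(xI - A) = (x - 1)^3, so the eigenvalues are 1 (algebraic multiplicity 3).

For λ = 1: rank(A - I) = 2, rank((A - I)^2) = 1, rank((A - I)^3) = 0. The eigenspace has dimension 3 - 2 = 1, so there is 1 Jordan block; the rank sequence gives block sizes [3].

Assembling the blocks gives the Jordan form J above.

J = [[1, 1, 0], [0, 1, 1], [0, 0, 1]]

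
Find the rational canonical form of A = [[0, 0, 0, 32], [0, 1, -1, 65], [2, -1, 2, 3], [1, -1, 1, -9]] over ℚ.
The invariant factors of A (the non-unit diagonal entries of the Smith normal form of xI - A over ℚ[x]) are (x - 2)(x + 2)^2(x + 4), each dividing the next. The characteristic polynomial is their product, (x - 2)(x + 2)^2(x + 4).

The rational canonical form is the block-diagonal matrix of companion matrices C(f_i):
R = [[0, 0, 0, 32], [1, 0, 0, 24], [0, 1, 0, -4], [0, 0, 1, -6]].

R = [[0, 0, 0, 32], [1, 0, 0, 24], [0, 1, 0, -4], [0, 0, 1, -6]]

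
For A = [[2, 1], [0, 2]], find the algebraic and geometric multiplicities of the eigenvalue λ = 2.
algebraic multiplicity 2, geometric multiplicity 1

The characteristic polynomial is (x - 2)^2, so the factor x - 2 appears with exponent 2: the algebraic multiplicity is 2.

rank(A - 2I) = 1, so the eigenspace has dimension 2 - 1 = 1: the geometric multiplicity is 1.

Since 1 < 2, A is not diagonalizable.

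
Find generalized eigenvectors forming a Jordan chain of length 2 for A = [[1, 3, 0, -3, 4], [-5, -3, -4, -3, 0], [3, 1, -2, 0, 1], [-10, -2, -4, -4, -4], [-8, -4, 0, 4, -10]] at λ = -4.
v_1 = [[0, 1, 0, 0, -1]]^T, v_2 = [[-1, 1, 0, 2, 2]]^T

We seek v_1 ∈ ker((A + 4I)^2) \ ker(A + 4I), then set v_{i+1} = (A + 4I) v_i.

One such chain is v_1 = [[0, 1, 0, 0, -1]]^T, v_2 = [[-1, 1, 0, 2, 2]]^T. Check: (A + 4I) v_2 = [[0, 0, 0, 0, 0]]^T = 0.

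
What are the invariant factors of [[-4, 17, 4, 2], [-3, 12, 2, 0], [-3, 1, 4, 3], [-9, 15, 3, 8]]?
The Jordan structure of A has elementary divisors (x - 5)^2, (x - 5)^2. Arranging the block sizes at each eigenvalue in decreasing order and taking row products gives the invariant factors.

Invariant factors (smallest first, each dividing the next): (x - 5)^2, (x - 5)^2.

Check: the last factor (x - 5)^2 is the minimal polynomial, and the product (x - 5)^4 is the characteristic polynomial.

(x - 5)^2, (x - 5)^2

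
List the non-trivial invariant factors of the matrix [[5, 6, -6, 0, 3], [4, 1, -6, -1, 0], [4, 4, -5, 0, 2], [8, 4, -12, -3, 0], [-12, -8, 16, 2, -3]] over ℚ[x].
x + 1, (x + 1)^2, (x + 1)^2

The Jordan structure of A has elementary divisors (x + 1)^2, (x + 1)^2, (x + 1). Arranging the block sizes at each eigenvalue in decreasing order and taking row products gives the invariant factors.

Invariant factors (smallest first, each dividing the next): x + 1, (x + 1)^2, (x + 1)^2.

Check: the last factor (x + 1)^2 is the minimal polynomial, and the product (x + 1)^5 is the characteristic polynomial.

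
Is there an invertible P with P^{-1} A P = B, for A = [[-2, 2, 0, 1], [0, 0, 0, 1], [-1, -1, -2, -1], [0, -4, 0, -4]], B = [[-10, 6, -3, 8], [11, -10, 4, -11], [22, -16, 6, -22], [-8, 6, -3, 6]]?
Two matrices over a field are similar if and only if they have the same invariant factors.

Both A and B have characteristic polynomial (x + 2)^4 and minimal polynomial (x + 2)^2. Computing further, both have invariant factors (x + 2)^2, (x + 2)^2. Hence A and B are similar.

Yes.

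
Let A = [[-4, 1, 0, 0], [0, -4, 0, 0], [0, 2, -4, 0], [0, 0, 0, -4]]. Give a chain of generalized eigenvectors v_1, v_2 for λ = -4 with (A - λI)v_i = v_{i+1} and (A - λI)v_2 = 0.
v_1 = [[0, 1, 2, 2]]^T, v_2 = [[1, 0, 2, 0]]^T

We seek v_1 ∈ ker((A + 4I)^2) \ ker(A + 4I), then set v_{i+1} = (A + 4I) v_i.

One such chain is v_1 = [[0, 1, 2, 2]]^T, v_2 = [[1, 0, 2, 0]]^T. Check: (A + 4I) v_2 = [[0, 0, 0, 0]]^T = 0.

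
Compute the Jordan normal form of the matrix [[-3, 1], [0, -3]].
The characteristic polynomial is det(xI - A) = (x + 3)^2, so the eigenvalues are -3 (algebraic multiplicity 2).

For λ = -3: rank(A + 3I) = 1, rank((A + 3I)^2) = 0. The eigenspace has dimension 2 - 1 = 1, so there is 1 Jordan block; the rank sequence gives block sizes [2].

Assembling the blocks gives the Jordan form J above.

J = [[-3, 1], [0, -3]]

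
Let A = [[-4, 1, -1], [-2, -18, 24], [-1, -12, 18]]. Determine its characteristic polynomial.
xI - A = [[x + 4, -1, 1], [2, x + 18, -24], [1, 12, x - 18]].

Expanding det(xI - A) along the first row:
det(xI - A) = + (x + 4)·det([[x + 18, -24], [12, x - 18]]) - (-1)·det([[2, -24], [1, x - 18]]) + (1)·det([[2, x + 18], [1, 12]]).

Evaluating gives χ_A(x) = x^3 + 4x^2 - 35x - 150 = (x - 6)(x + 5)^2.

χ_A(x) = (x - 6)(x + 5)^2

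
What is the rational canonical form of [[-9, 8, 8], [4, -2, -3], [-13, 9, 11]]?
R = [[0, 0, -5], [1, 0, 4], [0, 1, 0]]

The invariant factors of A (the non-unit diagonal entries of the Smith normal form of xI - A over ℚ[x]) are x^3 - 4x + 5, each dividing the next. The characteristic polynomial is their product, x^3 - 4x + 5.

The rational canonical form is the block-diagonal matrix of companion matrices C(f_i):
R = [[0, 0, -5], [1, 0, 4], [0, 1, 0]].

Note the characteristic polynomial does not split into linear factors over ℚ, so A has no Jordan form over ℚ; the rational canonical form exists over any field.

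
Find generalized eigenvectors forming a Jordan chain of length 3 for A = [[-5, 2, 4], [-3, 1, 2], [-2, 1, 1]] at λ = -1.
v_1 = [[1, 2, 0]]^T, v_2 = [[0, 1, 0]]^T, v_3 = [[2, 2, 1]]^T

We seek v_1 ∈ ker((A + I)^3) \ ker((A + I)^2), then set v_{i+1} = (A + I) v_i.

One such chain is v_1 = [[1, 2, 0]]^T, v_2 = [[0, 1, 0]]^T, v_3 = [[2, 2, 1]]^T. Check: (A + I) v_3 = [[0, 0, 0]]^T = 0.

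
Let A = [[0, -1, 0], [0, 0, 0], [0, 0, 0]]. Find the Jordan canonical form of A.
The characteristic polynomial is det(xI - A) = x^3, so the eigenvalues are 0 (algebraic multiplicity 3).

For λ = 0: rank(A) = 1, rank(A^2) = 0. The eigenspace has dimension 3 - 1 = 2, so there are 2 Jordan blocks; the rank sequence gives block sizes [2, 1].

Assembling the blocks gives the Jordan form J above.

J = [[0, 1, 0], [0, 0, 0], [0, 0, 0]]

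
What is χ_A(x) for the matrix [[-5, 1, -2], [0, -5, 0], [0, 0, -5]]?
xI - A = [[x + 5, -1, 2], [0, x + 5, 0], [0, 0, x + 5]].

Expanding det(xI - A) along the first row:
det(xI - A) = + (x + 5)·det([[x + 5, 0], [0, x + 5]]) - (-1)·det([[0, 0], [0, x + 5]]) + (2)·det([[0, x + 5], [0, 0]]).

Evaluating gives χ_A(x) = x^3 + 15x^2 + 75x + 125 = (x + 5)^3.

χ_A(x) = (x + 5)^3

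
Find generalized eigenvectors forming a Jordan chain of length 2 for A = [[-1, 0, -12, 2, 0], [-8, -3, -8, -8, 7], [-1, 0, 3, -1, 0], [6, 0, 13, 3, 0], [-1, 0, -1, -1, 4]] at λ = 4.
v_1 = [[0, -1, 0, 1, 0]]^T, v_2 = [[2, -1, -1, -1, -1]]^T

We seek v_1 ∈ ker((A - 4I)^2) \ ker(A - 4I), then set v_{i+1} = (A - 4I) v_i.

One such chain is v_1 = [[0, -1, 0, 1, 0]]^T, v_2 = [[2, -1, -1, -1, -1]]^T. Check: (A - 4I) v_2 = [[0, 0, 0, 0, 0]]^T = 0.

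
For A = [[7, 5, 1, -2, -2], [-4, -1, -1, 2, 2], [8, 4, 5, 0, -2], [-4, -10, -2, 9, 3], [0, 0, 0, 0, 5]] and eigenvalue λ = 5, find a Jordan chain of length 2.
v_1 = [[0, 0, -2, 0, -1]]^T, v_2 = [[0, 0, 2, 1, 0]]^T

We seek v_1 ∈ ker((A - 5I)^2) \ ker(A - 5I), then set v_{i+1} = (A - 5I) v_i.

One such chain is v_1 = [[0, 0, -2, 0, -1]]^T, v_2 = [[0, 0, 2, 1, 0]]^T. Check: (A - 5I) v_2 = [[0, 0, 0, 0, 0]]^T = 0.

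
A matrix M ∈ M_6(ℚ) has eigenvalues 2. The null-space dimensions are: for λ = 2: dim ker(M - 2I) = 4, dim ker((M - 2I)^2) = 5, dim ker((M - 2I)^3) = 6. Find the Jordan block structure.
Jordan blocks: (2, 3), (2, 1), (2, 1), (2, 1)

λ = 2: successive nullity increments [4, 1, 1] count blocks of size ≥ k; block sizes are [3, 1, 1, 1].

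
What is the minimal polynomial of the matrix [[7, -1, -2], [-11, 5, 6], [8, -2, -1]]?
The characteristic polynomial factors as (x - 4)^2(x - 3). The minimal polynomial is ∏(x - λ)^{k_λ} where k_λ is the size of the largest Jordan block at λ.

For λ = 3: rank(A - 3I) = 2, and the largest Jordan block has size 1 (the smallest k with rank((A - 3I)^k) = rank((A - 3I)^(k+1))).
For λ = 4: rank(A - 4I) = 2, and the largest Jordan block has size 2 (the smallest k with rank((A - 4I)^k) = rank((A - 4I)^(k+1))).

So m_A(x) = (x - 4)^2(x - 3).

m_A(x) = (x - 4)^2(x - 3)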